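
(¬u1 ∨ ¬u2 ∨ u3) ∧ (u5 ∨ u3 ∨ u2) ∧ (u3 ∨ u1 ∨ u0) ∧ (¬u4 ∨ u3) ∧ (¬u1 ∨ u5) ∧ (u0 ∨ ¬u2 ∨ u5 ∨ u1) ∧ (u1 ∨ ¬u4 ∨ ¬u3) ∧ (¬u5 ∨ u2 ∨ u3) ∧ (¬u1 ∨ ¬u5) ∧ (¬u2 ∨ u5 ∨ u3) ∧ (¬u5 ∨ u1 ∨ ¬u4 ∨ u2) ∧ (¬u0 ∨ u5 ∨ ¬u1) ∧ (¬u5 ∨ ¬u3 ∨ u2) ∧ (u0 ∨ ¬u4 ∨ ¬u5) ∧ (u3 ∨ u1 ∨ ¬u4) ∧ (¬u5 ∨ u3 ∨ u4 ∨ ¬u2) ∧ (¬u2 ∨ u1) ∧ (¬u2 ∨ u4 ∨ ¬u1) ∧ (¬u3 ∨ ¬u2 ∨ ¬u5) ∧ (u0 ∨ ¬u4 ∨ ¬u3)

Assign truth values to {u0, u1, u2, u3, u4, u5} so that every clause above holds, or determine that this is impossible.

Branch on u4: set u4 = False.
Branch on u1: set u1 = False.
The clause (¬u2) is unit, so u2 = False.
Branch on u5: set u5 = False.
The clause (u3) is unit, so u3 = True.
Every clause is now satisfied; u0 is unconstrained.

u0=False, u1=False, u2=False, u3=True, u4=False, u5=False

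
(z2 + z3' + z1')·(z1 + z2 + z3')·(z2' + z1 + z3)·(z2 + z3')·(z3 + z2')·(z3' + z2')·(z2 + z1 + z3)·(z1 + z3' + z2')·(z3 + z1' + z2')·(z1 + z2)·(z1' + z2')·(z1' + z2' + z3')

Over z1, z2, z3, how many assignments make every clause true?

1

There are 2^3 = 8 truth assignments over (z1, z2, z3).
Check each against the 12 clauses (columns in the order z1, z2, z3):
  F F F  ✗ fails (z2 + z1 + z3)
  F F T  ✗ fails (z1 + z2 + z3')
  F T F  ✗ fails (z2' + z1 + z3)
  F T T  ✗ fails (z3' + z2')
  T F F  ✓ satisfies all
  T F T  ✗ fails (z2 + z3' + z1')
  T T F  ✗ fails (z3 + z2')
  T T T  ✗ fails (z3' + z2')
1 of the 8 rows is a model.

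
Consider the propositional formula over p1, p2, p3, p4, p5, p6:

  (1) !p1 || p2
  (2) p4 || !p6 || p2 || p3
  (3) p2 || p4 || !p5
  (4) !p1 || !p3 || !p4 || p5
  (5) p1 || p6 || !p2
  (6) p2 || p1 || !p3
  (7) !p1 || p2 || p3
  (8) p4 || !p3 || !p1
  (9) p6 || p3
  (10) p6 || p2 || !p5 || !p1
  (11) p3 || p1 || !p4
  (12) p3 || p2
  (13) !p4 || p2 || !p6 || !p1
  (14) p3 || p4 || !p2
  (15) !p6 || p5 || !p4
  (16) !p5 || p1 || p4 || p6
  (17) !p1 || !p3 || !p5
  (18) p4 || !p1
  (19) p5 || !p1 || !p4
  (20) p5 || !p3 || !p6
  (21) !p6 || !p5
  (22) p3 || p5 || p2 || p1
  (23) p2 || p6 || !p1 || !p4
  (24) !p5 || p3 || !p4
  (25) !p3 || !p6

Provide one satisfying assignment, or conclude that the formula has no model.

UNSATISFIABLE

Try p1 = false.
Try p6 = true.
(!p5) alone gives p5 = false.
(!p4) alone gives p4 = false.
(!p3) alone gives p3 = false.
(p2) alone gives p2 = true.
That conflicts with the unit clause (!p2).
So p6 must be the other value — set p6 = false.
(!p2) alone gives p2 = false.
(!p3) alone gives p3 = false.
That conflicts with the unit clause (p3).
Both values of p6 lead to a conflict.
So p1 must be the other value — set p1 = true.
(p2) alone gives p2 = true.
(p4) alone gives p4 = true.
(p5) alone gives p5 = true.
(!p3) alone gives p3 = false.
That conflicts with the unit clause (p3).
Both values of p1 lead to a conflict.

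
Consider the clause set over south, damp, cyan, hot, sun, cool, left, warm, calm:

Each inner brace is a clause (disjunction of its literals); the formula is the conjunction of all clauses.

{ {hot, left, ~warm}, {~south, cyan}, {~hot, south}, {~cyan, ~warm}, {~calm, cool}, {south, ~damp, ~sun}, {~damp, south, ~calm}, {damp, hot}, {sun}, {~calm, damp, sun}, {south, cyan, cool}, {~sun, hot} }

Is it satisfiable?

Unit clause (sun) forces sun = 1.
Unit clause (hot) forces hot = 1.
Unit clause (south) forces south = 1.
Unit clause (cyan) forces cyan = 1.
Unit clause (~warm) forces warm = 0.
Branch on calm: set calm = 0.
All clauses hold; damp, cool, left can take either value.
A satisfying assignment: south=1,  damp=0,  cyan=1,  hot=1,  sun=1,  cool=0,  left=0,  warm=0,  calm=0.

Yes, satisfiable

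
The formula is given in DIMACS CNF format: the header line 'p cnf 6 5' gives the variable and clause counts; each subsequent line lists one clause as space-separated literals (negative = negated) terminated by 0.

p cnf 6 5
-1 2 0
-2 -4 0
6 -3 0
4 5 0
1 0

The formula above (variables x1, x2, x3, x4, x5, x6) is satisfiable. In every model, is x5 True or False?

Suppose x5 = False.
(x4) alone gives x4 = True.
(¬x2) alone gives x2 = False.
(¬x1) alone gives x1 = False.
That conflicts with the unit clause (x1).
So every satisfying assignment has x5 = True.

True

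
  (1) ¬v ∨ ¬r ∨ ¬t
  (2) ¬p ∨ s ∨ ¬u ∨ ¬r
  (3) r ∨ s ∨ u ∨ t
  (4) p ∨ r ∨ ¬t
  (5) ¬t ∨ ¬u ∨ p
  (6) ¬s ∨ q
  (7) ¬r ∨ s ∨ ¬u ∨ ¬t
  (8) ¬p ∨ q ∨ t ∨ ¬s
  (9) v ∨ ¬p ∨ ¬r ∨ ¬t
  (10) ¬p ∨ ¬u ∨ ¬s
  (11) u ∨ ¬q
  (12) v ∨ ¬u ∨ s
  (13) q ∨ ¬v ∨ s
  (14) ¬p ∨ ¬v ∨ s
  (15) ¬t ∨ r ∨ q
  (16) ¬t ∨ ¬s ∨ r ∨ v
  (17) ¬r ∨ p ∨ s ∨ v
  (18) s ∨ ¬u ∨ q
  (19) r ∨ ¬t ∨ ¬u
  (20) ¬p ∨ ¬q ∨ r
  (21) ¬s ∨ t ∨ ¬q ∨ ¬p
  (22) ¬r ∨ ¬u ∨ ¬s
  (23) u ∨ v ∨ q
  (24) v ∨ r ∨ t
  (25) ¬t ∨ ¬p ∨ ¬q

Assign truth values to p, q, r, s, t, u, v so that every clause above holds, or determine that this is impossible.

Case s = False:
Case u = True:
Unit clause (v) forces v = True.
Unit clause (q) forces q = True.
Unit clause (¬p) forces p = False.
Unit clause (¬t) forces t = False.
No clause remains; r is free.

p: False, q: True, r: False, s: False, t: False, u: True, v: True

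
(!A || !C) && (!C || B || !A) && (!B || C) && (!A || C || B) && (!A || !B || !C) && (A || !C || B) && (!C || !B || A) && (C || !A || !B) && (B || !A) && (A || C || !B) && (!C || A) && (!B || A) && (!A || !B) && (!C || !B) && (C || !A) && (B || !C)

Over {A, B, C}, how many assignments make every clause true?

1

There are 2^3 = 8 truth assignments over (A, B, C).
Split on B. With B = true, the clauses containing B are satisfied and !B drops from the rest; 0 of the 2^2 = 4 assignments to the other variables satisfy what remains.
With B = false, by the same count on the reduced clause set, 1 assignment works.
(One model: A=F, B=F, C=F.)
Total: 0 + 1 = 1.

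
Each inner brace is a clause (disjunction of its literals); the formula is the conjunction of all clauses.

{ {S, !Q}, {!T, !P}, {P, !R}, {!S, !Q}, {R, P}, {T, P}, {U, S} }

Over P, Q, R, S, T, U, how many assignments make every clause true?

There are 2^6 = 64 truth assignments over (P, Q, R, S, T, U).
Split on T. With T = true, the clauses containing T are satisfied and !T drops from the rest; 0 of the 2^5 = 32 assignments to the other variables satisfy what remains.
With T = false, by the same count on the reduced clause set, 6 assignments work.
(One model: P=T, Q=F, R=F, S=F, T=F, U=T.)
Total: 0 + 6 = 6.

6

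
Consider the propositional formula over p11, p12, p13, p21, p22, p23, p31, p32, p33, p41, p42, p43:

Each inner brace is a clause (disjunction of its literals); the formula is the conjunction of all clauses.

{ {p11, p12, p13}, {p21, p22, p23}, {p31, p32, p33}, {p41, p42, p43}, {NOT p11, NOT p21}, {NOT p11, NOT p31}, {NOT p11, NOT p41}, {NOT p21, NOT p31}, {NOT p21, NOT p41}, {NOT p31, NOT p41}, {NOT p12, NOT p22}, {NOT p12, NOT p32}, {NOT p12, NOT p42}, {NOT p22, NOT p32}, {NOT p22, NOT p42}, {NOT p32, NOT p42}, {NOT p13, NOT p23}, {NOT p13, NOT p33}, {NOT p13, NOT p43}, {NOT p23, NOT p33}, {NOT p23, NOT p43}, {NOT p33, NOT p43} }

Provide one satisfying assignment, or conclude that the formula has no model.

UNSATISFIABLE

Try p11 = false.
Try p12 = true.
From the singleton clause (NOT p22), p22 = false.
From the singleton clause (NOT p32), p32 = false.
From the singleton clause (NOT p42), p42 = false.
Try p21 = true.
From the singleton clause (NOT p31), p31 = false.
From the singleton clause (p33), p33 = true.
From the singleton clause (NOT p41), p41 = false.
From the singleton clause (p43), p43 = true.
Now (NOT p43) is unsatisfied and unit — conflict.
Backtrack on p21: now try p21 = false.
From the singleton clause (p23), p23 = true.
From the singleton clause (NOT p13), p13 = false.
From the singleton clause (NOT p33), p33 = false.
From the singleton clause (p31), p31 = true.
From the singleton clause (NOT p41), p41 = false.
From the singleton clause (p43), p43 = true.
Now (NOT p43) is unsatisfied and unit — conflict.
Either choice for p21 ends in contradiction.
Backtrack on p12: now try p12 = false.
From the singleton clause (p13), p13 = true.
From the singleton clause (NOT p23), p23 = false.
From the singleton clause (NOT p33), p33 = false.
From the singleton clause (NOT p43), p43 = false.
Try p21 = true.
From the singleton clause (NOT p31), p31 = false.
From the singleton clause (p32), p32 = true.
From the singleton clause (NOT p41), p41 = false.
From the singleton clause (p42), p42 = true.
Now (NOT p42) is unsatisfied and unit — conflict.
Backtrack on p21: now try p21 = false.
From the singleton clause (p22), p22 = true.
From the singleton clause (NOT p32), p32 = false.
From the singleton clause (p31), p31 = true.
From the singleton clause (NOT p41), p41 = false.
From the singleton clause (p42), p42 = true.
Now (NOT p42) is unsatisfied and unit — conflict.
Either choice for p21 ends in contradiction.
Either choice for p12 ends in contradiction.
Backtrack on p11: now try p11 = true.
From the singleton clause (NOT p21), p21 = false.
From the singleton clause (NOT p31), p31 = false.
From the singleton clause (NOT p41), p41 = false.
Try p22 = true.
From the singleton clause (NOT p12), p12 = false.
From the singleton clause (NOT p32), p32 = false.
From the singleton clause (p33), p33 = true.
From the singleton clause (NOT p42), p42 = false.
From the singleton clause (p43), p43 = true.
Now (NOT p43) is unsatisfied and unit — conflict.
Backtrack on p22: now try p22 = false.
From the singleton clause (p23), p23 = true.
From the singleton clause (NOT p13), p13 = false.
From the singleton clause (NOT p33), p33 = false.
From the singleton clause (p32), p32 = true.
From the singleton clause (NOT p12), p12 = false.
From the singleton clause (NOT p42), p42 = false.
From the singleton clause (p43), p43 = true.
Now (NOT p43) is unsatisfied and unit — conflict.
Either choice for p22 ends in contradiction.
Either choice for p11 ends in contradiction.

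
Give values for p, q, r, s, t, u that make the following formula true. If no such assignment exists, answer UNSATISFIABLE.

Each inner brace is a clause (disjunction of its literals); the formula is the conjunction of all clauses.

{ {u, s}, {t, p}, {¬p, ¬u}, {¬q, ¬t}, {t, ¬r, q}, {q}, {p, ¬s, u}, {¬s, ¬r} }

p ↦ True; q ↦ True; r ↦ False; s ↦ True; t ↦ False; u ↦ False

The clause (q) is unit, so q = True.
The clause (¬t) is unit, so t = False.
The clause (p) is unit, so p = True.
The clause (¬u) is unit, so u = False.
The clause (s) is unit, so s = True.
The clause (¬r) is unit, so r = False.
Every clause now holds.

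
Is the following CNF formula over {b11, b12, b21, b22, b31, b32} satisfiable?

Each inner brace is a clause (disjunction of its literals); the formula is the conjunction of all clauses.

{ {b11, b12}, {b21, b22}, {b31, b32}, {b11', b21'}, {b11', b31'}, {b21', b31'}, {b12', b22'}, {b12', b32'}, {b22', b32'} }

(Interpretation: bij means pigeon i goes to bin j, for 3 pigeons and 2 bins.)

Unsatisfiable

Case b11 = 1:
From the singleton clause (b21'), b21 = 0.
From the singleton clause (b22), b22 = 1.
From the singleton clause (b31'), b31 = 0.
From the singleton clause (b32), b32 = 1.
Now (b32') is unsatisfied and unit — conflict.
So b11 must be the other value — set b11 = 0.
From the singleton clause (b12), b12 = 1.
From the singleton clause (b22'), b22 = 0.
From the singleton clause (b21), b21 = 1.
From the singleton clause (b31'), b31 = 0.
From the singleton clause (b32), b32 = 1.
Now (b32') is unsatisfied and unit — conflict.
Neither b11 = 1 nor b11 = 0 works.
No assignment satisfies every clause.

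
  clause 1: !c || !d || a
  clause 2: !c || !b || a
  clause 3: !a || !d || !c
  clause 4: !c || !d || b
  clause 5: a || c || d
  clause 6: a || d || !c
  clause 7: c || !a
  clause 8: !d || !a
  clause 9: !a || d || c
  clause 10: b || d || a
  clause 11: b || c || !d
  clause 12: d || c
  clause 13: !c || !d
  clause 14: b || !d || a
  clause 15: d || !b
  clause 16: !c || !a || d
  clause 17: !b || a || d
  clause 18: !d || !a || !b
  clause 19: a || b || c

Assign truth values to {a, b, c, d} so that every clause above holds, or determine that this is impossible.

a: false,  b: true,  c: false,  d: true

Case c = false:
From the singleton clause (!a), a = false.
From the singleton clause (d), d = true.
From the singleton clause (b), b = true.
All clauses are satisfied.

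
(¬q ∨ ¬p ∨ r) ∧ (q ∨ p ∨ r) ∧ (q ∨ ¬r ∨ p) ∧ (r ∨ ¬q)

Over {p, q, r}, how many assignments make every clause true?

There are 2^3 = 8 truth assignments over (p, q, r).
Check each against the 4 clauses (columns in the order p, q, r):
  F F F  ✗ fails (q ∨ p ∨ r)
  F F T  ✗ fails (q ∨ ¬r ∨ p)
  F T F  ✗ fails (r ∨ ¬q)
  F T T  ✓ satisfies all
  T F F  ✓ satisfies all
  T F T  ✓ satisfies all
  T T F  ✗ fails (¬q ∨ ¬p ∨ r)
  T T T  ✓ satisfies all
4 of the 8 rows are models.

4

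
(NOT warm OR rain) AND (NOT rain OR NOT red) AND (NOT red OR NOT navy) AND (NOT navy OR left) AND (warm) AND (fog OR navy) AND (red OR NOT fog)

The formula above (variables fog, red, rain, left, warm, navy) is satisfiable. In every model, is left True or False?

True

Suppose left = false.
The clause (NOT navy) is unit, so navy = false.
The clause (warm) is unit, so warm = true.
The clause (rain) is unit, so rain = true.
The clause (NOT red) is unit, so red = false.
The clause (fog) is unit, so fog = true.
Now (NOT fog) is unsatisfied and unit — conflict.
So every satisfying assignment has left = True.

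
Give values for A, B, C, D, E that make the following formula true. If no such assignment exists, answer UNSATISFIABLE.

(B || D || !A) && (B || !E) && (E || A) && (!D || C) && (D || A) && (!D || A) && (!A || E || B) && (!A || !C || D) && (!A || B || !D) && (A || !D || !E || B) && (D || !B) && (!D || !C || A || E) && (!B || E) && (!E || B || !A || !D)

A: true,  B: true,  C: true,  D: true,  E: true

Suppose B = true.
Unit clause (D) forces D = true.
Unit clause (C) forces C = true.
Unit clause (A) forces A = true.
Unit clause (E) forces E = true.
All clauses are satisfied.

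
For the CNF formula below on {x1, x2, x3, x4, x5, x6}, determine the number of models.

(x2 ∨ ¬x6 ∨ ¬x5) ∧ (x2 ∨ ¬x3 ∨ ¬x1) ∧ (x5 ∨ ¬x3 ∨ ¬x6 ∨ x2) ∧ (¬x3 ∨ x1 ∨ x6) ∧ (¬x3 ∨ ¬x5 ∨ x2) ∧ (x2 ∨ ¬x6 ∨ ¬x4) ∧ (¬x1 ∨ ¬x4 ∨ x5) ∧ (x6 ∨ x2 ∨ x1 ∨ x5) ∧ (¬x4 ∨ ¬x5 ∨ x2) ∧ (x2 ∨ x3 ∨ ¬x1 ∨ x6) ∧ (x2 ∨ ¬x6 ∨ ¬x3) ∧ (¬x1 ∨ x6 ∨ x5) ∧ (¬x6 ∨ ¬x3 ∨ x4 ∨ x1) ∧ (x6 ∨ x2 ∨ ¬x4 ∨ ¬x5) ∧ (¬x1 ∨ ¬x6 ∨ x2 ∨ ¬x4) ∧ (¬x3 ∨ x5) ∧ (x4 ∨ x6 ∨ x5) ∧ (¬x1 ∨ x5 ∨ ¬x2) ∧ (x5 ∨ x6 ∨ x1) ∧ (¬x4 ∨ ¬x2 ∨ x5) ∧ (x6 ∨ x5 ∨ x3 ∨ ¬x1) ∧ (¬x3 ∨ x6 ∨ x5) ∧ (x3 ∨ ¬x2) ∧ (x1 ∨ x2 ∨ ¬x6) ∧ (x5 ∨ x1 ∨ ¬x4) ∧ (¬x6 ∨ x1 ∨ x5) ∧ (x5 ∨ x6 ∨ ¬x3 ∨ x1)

There are 2^6 = 64 truth assignments over (x1, x2, x3, x4, x5, x6).
Split on x6. With x6 = True, the clauses containing x6 are satisfied and ¬x6 drops from the rest; 4 of the 2^5 = 32 assignments to the other variables satisfy what remains.
With x6 = False, by the same count on the reduced clause set, 3 assignments work.
(One model: x1=F, x2=F, x3=F, x4=F, x5=T, x6=F.)
Total: 4 + 3 = 7.

7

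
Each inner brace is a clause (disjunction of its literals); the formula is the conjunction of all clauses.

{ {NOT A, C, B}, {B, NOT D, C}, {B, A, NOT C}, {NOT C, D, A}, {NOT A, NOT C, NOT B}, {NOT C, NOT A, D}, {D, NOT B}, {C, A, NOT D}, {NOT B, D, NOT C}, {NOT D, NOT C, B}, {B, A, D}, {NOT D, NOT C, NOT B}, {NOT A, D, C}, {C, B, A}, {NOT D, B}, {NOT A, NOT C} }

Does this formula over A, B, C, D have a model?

Satisfiable

Branch on D: set D = true.
The clause (B) is unit, so B = true.
The clause (NOT C) is unit, so C = false.
The clause (A) is unit, so A = true.
All clauses are satisfied.
A satisfying assignment: A: true; B: true; C: false; D: true.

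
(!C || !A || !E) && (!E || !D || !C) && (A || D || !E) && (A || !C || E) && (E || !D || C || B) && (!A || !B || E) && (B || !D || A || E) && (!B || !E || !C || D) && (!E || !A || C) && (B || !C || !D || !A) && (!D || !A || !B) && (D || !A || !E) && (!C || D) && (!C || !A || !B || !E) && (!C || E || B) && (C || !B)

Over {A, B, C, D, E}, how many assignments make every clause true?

There are 2^5 = 32 truth assignments over (A, B, C, D, E).
Split on C. With C = true, the clauses containing C are satisfied and !C drops from the rest; 0 of the 2^4 = 16 assignments to the other variables satisfy what remains.
With C = false, by the same count on the reduced clause set, 3 assignments work.
Total: 0 + 3 = 3.

3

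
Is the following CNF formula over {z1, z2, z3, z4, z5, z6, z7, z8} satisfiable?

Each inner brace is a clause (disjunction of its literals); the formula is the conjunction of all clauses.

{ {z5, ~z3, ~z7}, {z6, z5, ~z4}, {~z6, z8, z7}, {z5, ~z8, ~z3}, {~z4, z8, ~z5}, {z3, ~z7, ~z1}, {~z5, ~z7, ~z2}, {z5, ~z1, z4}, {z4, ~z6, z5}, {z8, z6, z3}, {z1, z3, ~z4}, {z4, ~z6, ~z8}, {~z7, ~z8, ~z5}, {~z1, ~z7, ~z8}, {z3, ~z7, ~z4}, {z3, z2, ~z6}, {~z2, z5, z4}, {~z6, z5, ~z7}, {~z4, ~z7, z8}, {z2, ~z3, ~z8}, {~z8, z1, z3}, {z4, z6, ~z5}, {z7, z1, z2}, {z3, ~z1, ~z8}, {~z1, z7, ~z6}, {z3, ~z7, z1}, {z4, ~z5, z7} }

Yes, satisfiable

Branch on z5: set z5 = 1.
Branch on z4: set z4 = 1.
The clause (z8) is unit, so z8 = 1.
The clause (~z7) is unit, so z7 = 0.
Branch on z1: set z1 = 1.
The clause (z3) is unit, so z3 = 1.
The clause (z2) is unit, so z2 = 1.
The clause (~z6) is unit, so z6 = 0.
Every clause now holds.
A satisfying assignment: z1 ↦ 1; z2 ↦ 1; z3 ↦ 1; z4 ↦ 1; z5 ↦ 1; z6 ↦ 0; z7 ↦ 0; z8 ↦ 1.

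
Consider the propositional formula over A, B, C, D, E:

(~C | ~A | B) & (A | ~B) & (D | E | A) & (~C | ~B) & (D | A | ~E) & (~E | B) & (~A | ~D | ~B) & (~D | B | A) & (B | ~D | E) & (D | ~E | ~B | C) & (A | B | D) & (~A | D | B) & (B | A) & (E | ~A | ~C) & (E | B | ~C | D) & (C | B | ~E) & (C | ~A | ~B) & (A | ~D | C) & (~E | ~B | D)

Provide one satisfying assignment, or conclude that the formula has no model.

Case A = 1:
Case C = 0:
Unit clause (~B) forces B = 0.
Unit clause (~E) forces E = 0.
Unit clause (~D) forces D = 0.
That conflicts with the unit clause (D).
That branch fails; take C = 1 instead.
Unit clause (B) forces B = 1.
That conflicts with the unit clause (~B).
Both values of C lead to a conflict.
That branch fails; take A = 0 instead.
Unit clause (~B) forces B = 0.
That conflicts with the unit clause (B).
Both values of A lead to a conflict.

UNSATISFIABLE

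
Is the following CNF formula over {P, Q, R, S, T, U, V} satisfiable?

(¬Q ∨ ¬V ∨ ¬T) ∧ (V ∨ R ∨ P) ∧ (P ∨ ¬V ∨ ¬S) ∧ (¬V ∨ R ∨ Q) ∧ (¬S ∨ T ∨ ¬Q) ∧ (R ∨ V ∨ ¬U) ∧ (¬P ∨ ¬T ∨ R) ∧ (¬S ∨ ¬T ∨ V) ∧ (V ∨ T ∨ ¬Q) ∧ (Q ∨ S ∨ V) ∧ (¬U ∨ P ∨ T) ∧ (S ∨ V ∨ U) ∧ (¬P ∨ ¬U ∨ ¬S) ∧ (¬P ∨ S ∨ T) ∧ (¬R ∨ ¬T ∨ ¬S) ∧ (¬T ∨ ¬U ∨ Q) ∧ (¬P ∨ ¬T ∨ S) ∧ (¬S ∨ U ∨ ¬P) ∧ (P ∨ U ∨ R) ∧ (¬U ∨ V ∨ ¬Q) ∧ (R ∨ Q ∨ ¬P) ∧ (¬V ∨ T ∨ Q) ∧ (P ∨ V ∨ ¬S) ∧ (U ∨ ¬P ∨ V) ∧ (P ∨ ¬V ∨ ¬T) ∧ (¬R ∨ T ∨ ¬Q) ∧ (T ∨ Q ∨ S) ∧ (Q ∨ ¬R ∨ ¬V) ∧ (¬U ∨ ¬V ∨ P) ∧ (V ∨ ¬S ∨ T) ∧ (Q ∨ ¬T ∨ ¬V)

No

Branch on Q: set Q = False.
Branch on V: set V = False.
The clause (S) is unit, so S = True.
The clause (¬T) is unit, so T = False.
But (T) is also a unit clause — contradiction.
Undo V and try V = True.
The clause (R) is unit, so R = True.
But (¬R) is also a unit clause — contradiction.
Either choice for V ends in contradiction.
Undo Q and try Q = True.
Branch on V: set V = False.
The clause (T) is unit, so T = True.
The clause (¬S) is unit, so S = False.
The clause (U) is unit, so U = True.
But (¬U) is also a unit clause — contradiction.
Undo V and try V = True.
The clause (¬T) is unit, so T = False.
The clause (¬S) is unit, so S = False.
The clause (¬P) is unit, so P = False.
The clause (¬U) is unit, so U = False.
The clause (R) is unit, so R = True.
But (¬R) is also a unit clause — contradiction.
Either choice for V ends in contradiction.
Either choice for Q ends in contradiction.
No assignment satisfies every clause.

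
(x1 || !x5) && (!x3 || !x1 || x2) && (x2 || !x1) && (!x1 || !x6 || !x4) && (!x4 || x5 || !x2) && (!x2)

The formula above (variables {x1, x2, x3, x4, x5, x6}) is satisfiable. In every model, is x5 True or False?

Suppose x5 = true.
From the singleton clause (x1), x1 = true.
From the singleton clause (x2), x2 = true.
But (!x2) is also a unit clause — contradiction.
So every satisfying assignment has x5 = False.

False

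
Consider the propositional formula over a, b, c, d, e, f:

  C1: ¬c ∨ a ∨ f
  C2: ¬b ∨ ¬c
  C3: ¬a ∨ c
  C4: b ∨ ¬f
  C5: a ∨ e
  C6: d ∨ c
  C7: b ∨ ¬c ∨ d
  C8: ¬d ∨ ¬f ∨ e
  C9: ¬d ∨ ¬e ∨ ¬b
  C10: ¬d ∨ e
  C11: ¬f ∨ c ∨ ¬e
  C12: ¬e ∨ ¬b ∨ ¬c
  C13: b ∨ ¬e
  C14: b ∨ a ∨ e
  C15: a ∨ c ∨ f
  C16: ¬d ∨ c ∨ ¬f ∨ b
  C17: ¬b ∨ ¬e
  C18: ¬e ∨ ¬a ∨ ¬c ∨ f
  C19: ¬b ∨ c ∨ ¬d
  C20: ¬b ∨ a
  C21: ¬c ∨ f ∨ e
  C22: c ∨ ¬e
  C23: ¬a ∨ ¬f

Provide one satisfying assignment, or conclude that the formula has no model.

Suppose b = False.
The clause (¬f) is unit, so f = False.
The clause (¬e) is unit, so e = False.
The clause (a) is unit, so a = True.
The clause (c) is unit, so c = True.
Now (¬c) is unsatisfied and unit — conflict.
Backtrack on b: now try b = True.
The clause (¬c) is unit, so c = False.
The clause (¬a) is unit, so a = False.
Now (a) is unsatisfied and unit — conflict.
Both values of b lead to a conflict.

UNSATISFIABLE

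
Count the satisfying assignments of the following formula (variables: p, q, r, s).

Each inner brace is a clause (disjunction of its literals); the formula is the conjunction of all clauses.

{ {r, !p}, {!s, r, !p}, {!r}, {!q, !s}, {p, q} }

There are 2^4 = 16 truth assignments over (p, q, r, s).
Split on p. With p = true, the clauses containing p are satisfied and !p drops from the rest; 0 of the 2^3 = 8 assignments to the other variables satisfy what remains.
With p = false, by the same count on the reduced clause set, 1 assignment works.
(One model: p=F, q=T, r=F, s=F.)
Total: 0 + 1 = 1.

1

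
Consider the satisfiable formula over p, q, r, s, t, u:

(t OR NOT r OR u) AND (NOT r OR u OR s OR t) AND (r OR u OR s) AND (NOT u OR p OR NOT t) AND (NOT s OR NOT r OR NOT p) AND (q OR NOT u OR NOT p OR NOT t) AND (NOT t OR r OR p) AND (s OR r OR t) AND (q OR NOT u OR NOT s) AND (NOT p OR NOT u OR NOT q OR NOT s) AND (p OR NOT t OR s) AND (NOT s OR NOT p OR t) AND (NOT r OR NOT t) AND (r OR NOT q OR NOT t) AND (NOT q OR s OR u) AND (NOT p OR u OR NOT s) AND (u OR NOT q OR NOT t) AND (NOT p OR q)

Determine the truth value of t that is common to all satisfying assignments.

Suppose t = true.
(NOT r) alone gives r = false.
(p) alone gives p = true.
(NOT q) alone gives q = false.
Now (q) is unsatisfied and unit — conflict.
So every satisfying assignment has t = False.

False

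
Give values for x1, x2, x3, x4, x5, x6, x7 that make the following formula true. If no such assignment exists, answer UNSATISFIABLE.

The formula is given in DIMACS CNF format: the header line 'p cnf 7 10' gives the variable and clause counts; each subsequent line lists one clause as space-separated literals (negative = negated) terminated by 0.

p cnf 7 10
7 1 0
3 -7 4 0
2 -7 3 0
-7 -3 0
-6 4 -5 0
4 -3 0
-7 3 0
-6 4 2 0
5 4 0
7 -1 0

UNSATISFIABLE

Try x7 = True.
The clause (¬x3) is unit, so x3 = False.
Now (x3) is unsatisfied and unit — conflict.
That branch fails; take x7 = False instead.
The clause (x1) is unit, so x1 = True.
Now (¬x1) is unsatisfied and unit — conflict.
Neither x7 = True nor x7 = False works.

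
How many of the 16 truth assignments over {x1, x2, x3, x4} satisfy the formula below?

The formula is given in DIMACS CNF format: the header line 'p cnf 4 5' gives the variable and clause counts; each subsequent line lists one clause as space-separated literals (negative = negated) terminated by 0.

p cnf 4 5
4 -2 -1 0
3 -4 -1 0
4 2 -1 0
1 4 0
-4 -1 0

There are 2^4 = 16 truth assignments over (x1, x2, x3, x4).
Check each against the 5 clauses (columns in the order x1, x2, x3, x4):
  F F F F  ✗ fails (x1 ∨ x4)
  F F F T  ✓ satisfies all
  F F T F  ✗ fails (x1 ∨ x4)
  F F T T  ✓ satisfies all
  F T F F  ✗ fails (x1 ∨ x4)
  F T F T  ✓ satisfies all
  F T T F  ✗ fails (x1 ∨ x4)
  F T T T  ✓ satisfies all
  T F F F  ✗ fails (x4 ∨ x2 ∨ ¬x1)
  T F F T  ✗ fails (x3 ∨ ¬x4 ∨ ¬x1)
  T F T F  ✗ fails (x4 ∨ x2 ∨ ¬x1)
  T F T T  ✗ fails (¬x4 ∨ ¬x1)
  T T F F  ✗ fails (x4 ∨ ¬x2 ∨ ¬x1)
  T T F T  ✗ fails (x3 ∨ ¬x4 ∨ ¬x1)
  T T T F  ✗ fails (x4 ∨ ¬x2 ∨ ¬x1)
  T T T T  ✗ fails (¬x4 ∨ ¬x1)
4 of the 16 rows are models.

4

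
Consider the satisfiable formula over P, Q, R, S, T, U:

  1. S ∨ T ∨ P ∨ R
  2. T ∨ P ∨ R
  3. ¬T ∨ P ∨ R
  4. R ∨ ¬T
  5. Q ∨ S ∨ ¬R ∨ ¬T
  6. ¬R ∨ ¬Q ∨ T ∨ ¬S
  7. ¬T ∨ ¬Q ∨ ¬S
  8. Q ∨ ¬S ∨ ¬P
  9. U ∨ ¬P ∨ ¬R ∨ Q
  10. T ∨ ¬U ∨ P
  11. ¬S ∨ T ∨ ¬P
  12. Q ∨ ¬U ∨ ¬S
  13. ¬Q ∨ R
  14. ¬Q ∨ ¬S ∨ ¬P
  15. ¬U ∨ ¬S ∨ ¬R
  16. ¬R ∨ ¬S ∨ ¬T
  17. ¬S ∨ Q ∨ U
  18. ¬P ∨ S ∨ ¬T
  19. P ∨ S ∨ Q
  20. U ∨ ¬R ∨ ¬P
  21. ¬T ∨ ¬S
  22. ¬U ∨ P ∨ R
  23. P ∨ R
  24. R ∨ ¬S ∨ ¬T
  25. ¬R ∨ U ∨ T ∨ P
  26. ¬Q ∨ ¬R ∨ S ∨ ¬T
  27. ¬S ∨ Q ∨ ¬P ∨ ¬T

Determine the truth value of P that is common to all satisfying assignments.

Suppose P = False.
(R) alone gives R = True.
Try T = True.
(¬S) alone gives S = False.
(Q) alone gives Q = True.
But (¬Q) is also a unit clause — contradiction.
That branch fails; take T = False instead.
(¬U) alone gives U = False.
But (U) is also a unit clause — contradiction.
Both values of T lead to a conflict.
So every satisfying assignment has P = True.

True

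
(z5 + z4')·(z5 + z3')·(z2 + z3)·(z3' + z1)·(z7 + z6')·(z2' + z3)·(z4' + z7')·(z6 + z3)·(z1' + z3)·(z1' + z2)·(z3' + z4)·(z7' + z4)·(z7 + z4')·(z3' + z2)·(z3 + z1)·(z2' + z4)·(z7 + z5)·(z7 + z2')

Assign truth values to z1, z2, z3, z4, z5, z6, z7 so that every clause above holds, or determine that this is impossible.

UNSATISFIABLE

Case z5 = 1:
Case z2 = 1:
From the singleton clause (z3), z3 = 1.
From the singleton clause (z1), z1 = 1.
From the singleton clause (z4), z4 = 1.
From the singleton clause (z7'), z7 = 0.
But (z7) is also a unit clause — contradiction.
Undo z2 and try z2 = 0.
From the singleton clause (z3), z3 = 1.
But (z3') is also a unit clause — contradiction.
Either choice for z2 ends in contradiction.
Undo z5 and try z5 = 0.
From the singleton clause (z4'), z4 = 0.
From the singleton clause (z3'), z3 = 0.
From the singleton clause (z2), z2 = 1.
But (z2') is also a unit clause — contradiction.
Either choice for z5 ends in contradiction.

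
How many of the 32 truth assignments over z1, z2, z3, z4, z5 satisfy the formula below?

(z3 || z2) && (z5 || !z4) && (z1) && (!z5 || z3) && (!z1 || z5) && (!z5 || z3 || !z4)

There are 2^5 = 32 truth assignments over (z1, z2, z3, z4, z5).
Split on z3. With z3 = true, the clauses containing z3 are satisfied and !z3 drops from the rest; 4 of the 2^4 = 16 assignments to the other variables satisfy what remains.
With z3 = false, by the same count on the reduced clause set, 0 assignments work.
Total: 4 + 0 = 4.

4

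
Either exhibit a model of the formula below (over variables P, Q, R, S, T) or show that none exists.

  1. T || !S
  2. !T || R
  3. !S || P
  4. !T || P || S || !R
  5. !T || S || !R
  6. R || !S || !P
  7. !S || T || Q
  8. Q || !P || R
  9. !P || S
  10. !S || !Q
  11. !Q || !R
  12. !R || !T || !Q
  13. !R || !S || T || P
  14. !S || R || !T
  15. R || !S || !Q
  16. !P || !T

P=false; Q=true; R=false; S=false; T=false

Try T = false.
(!S) alone gives S = false.
(!P) alone gives P = false.
Try Q = true.
(!R) alone gives R = false.
This assignment satisfies each clause.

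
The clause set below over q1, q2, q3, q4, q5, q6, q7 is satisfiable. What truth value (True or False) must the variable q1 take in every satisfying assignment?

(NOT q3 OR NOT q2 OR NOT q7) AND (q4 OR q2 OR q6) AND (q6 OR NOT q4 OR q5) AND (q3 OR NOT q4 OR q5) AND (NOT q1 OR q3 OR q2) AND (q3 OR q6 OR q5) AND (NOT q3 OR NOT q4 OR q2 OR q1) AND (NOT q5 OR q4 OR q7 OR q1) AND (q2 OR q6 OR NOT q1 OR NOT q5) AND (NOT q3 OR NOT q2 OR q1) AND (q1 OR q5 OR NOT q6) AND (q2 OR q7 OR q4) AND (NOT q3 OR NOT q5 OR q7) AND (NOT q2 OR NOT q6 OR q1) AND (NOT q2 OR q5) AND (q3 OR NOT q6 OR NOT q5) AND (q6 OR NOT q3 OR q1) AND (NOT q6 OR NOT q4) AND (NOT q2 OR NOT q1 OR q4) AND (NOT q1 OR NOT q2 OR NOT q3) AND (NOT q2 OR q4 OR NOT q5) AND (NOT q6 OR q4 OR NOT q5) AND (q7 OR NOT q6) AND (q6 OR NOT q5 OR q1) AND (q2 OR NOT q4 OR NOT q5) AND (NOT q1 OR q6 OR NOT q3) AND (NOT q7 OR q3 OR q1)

True

Suppose q1 = false.
Case q3 = false:
The clause (NOT q7) is unit, so q7 = false.
The clause (NOT q6) is unit, so q6 = false.
The clause (q5) is unit, so q5 = true.
But (NOT q5) is also a unit clause — contradiction.
That branch fails; take q3 = true instead.
The clause (NOT q2) is unit, so q2 = false.
The clause (NOT q4) is unit, so q4 = false.
The clause (q6) is unit, so q6 = true.
The clause (q5) is unit, so q5 = true.
But (NOT q5) is also a unit clause — contradiction.
Neither q3 = true nor q3 = false works.
So every satisfying assignment has q1 = True.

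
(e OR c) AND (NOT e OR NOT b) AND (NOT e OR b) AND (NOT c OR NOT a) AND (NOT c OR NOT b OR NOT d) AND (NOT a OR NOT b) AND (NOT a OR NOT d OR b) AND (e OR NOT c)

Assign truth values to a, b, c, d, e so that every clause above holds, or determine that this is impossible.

UNSATISFIABLE

Try e = true.
Unit clause (NOT b) forces b = false.
Now (b) is unsatisfied and unit — conflict.
So e must be the other value — set e = false.
Unit clause (c) forces c = true.
Now (NOT c) is unsatisfied and unit — conflict.
Both values of e lead to a conflict.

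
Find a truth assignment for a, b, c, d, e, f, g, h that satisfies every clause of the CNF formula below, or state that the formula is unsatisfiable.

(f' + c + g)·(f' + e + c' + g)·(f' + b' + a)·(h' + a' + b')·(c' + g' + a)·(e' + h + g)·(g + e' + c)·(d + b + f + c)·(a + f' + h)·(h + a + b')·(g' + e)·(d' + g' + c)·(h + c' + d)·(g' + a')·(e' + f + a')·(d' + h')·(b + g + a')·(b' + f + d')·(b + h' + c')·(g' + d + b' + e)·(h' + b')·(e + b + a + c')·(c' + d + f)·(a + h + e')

Case g = 0:
Case f = 0:
Case e = 0:
Case d = 1:
Unit clause (h') forces h = 0.
Unit clause (b') forces b = 0.
Unit clause (a') forces a = 0.
Unit clause (c') forces c = 0.
This assignment satisfies each clause.

a ↦ 0,  b ↦ 0,  c ↦ 0,  d ↦ 1,  e ↦ 0,  f ↦ 0,  g ↦ 0,  h ↦ 0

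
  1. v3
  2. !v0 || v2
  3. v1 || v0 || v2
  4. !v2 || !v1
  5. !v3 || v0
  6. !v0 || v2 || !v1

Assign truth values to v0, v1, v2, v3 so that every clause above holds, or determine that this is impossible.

v0=true; v1=false; v2=true; v3=true

From the singleton clause (v3), v3 = true.
From the singleton clause (v0), v0 = true.
From the singleton clause (v2), v2 = true.
From the singleton clause (!v1), v1 = false.
This assignment satisfies each clause.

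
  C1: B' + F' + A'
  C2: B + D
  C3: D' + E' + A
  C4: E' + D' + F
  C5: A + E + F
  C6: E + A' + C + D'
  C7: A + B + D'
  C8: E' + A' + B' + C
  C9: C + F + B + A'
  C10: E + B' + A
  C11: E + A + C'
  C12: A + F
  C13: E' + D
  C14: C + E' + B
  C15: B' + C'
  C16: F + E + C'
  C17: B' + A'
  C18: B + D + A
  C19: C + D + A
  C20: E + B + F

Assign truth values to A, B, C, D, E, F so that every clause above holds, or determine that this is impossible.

A=1, B=0, C=1, D=1, E=1, F=1

Suppose B = 0.
(D) alone gives D = 1.
(A) alone gives A = 1.
Suppose E = 1.
(F) alone gives F = 1.
(C) alone gives C = 1.
This assignment satisfies each clause.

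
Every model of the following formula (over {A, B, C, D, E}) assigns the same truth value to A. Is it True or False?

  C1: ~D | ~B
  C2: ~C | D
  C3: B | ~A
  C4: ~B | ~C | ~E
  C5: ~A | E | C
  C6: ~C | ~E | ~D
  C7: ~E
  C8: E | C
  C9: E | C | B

Suppose A = 1.
The clause (B) is unit, so B = 1.
The clause (~D) is unit, so D = 0.
The clause (~C) is unit, so C = 0.
The clause (E) is unit, so E = 1.
Now (~E) is unsatisfied and unit — conflict.
So every satisfying assignment has A = False.

False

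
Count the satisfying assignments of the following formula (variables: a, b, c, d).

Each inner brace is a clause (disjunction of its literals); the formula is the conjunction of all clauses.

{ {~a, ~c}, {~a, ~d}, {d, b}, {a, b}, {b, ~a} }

5

There are 2^4 = 16 truth assignments over (a, b, c, d).
Check each against the 5 clauses (columns in the order a, b, c, d):
  F F F F  ✗ fails (d | b)
  F F F T  ✗ fails (a | b)
  F F T F  ✗ fails (d | b)
  F F T T  ✗ fails (a | b)
  F T F F  ✓ satisfies all
  F T F T  ✓ satisfies all
  F T T F  ✓ satisfies all
  F T T T  ✓ satisfies all
  T F F F  ✗ fails (d | b)
  T F F T  ✗ fails (~a | ~d)
  T F T F  ✗ fails (~a | ~c)
  T F T T  ✗ fails (~a | ~c)
  T T F F  ✓ satisfies all
  T T F T  ✗ fails (~a | ~d)
  T T T F  ✗ fails (~a | ~c)
  T T T T  ✗ fails (~a | ~c)
5 of the 16 rows are models.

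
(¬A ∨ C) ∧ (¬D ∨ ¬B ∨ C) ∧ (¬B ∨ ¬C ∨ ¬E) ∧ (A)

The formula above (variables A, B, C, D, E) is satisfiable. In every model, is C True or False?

True

Suppose C = False.
From the singleton clause (¬A), A = False.
But (A) is also a unit clause — contradiction.
So every satisfying assignment has C = True.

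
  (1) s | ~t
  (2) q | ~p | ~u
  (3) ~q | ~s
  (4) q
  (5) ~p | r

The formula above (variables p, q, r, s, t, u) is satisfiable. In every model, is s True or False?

False

Suppose s = 1.
The clause (~q) is unit, so q = 0.
That conflicts with the unit clause (q).
So every satisfying assignment has s = False.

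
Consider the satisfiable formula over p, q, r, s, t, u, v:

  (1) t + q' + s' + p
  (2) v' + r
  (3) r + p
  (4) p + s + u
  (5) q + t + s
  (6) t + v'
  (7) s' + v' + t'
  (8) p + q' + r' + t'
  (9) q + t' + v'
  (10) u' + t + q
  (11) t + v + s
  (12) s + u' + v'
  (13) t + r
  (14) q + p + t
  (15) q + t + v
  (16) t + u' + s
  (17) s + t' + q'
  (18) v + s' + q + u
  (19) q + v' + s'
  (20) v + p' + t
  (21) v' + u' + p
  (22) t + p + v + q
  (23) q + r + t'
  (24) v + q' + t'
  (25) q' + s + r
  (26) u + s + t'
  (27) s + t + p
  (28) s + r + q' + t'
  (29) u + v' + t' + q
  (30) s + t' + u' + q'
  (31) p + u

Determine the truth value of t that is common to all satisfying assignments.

True

Suppose t = 0.
Unit clause (v') forces v = 0.
Unit clause (s) forces s = 1.
Unit clause (r) forces r = 1.
Unit clause (q) forces q = 1.
Unit clause (p) forces p = 1.
But (p') is also a unit clause — contradiction.
So every satisfying assignment has t = True.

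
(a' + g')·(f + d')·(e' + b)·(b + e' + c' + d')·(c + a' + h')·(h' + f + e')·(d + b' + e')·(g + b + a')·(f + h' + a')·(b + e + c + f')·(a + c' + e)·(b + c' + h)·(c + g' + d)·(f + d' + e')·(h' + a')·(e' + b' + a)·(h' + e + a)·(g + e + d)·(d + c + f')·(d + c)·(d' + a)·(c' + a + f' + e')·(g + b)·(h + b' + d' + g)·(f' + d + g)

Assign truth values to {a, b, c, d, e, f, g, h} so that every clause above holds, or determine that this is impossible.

UNSATISFIABLE

Case a = 0:
The clause (d') is unit, so d = 0.
The clause (c) is unit, so c = 1.
The clause (e) is unit, so e = 1.
The clause (b) is unit, so b = 1.
That conflicts with the unit clause (b').
That branch fails; take a = 1 instead.
The clause (g') is unit, so g = 0.
The clause (b) is unit, so b = 1.
The clause (h') is unit, so h = 0.
The clause (d') is unit, so d = 0.
The clause (e') is unit, so e = 0.
That conflicts with the unit clause (e).
Either choice for a ends in contradiction.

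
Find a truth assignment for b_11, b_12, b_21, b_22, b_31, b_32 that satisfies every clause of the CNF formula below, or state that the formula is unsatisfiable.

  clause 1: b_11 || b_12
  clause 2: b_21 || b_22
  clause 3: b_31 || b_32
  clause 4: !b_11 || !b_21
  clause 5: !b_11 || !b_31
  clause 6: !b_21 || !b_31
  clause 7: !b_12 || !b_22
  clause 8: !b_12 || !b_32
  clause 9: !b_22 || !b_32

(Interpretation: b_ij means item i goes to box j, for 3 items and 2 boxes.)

Try b_11 = true.
The clause (!b_21) is unit, so b_21 = false.
The clause (b_22) is unit, so b_22 = true.
The clause (!b_31) is unit, so b_31 = false.
The clause (b_32) is unit, so b_32 = true.
But (!b_32) is also a unit clause — contradiction.
Backtrack on b_11: now try b_11 = false.
The clause (b_12) is unit, so b_12 = true.
The clause (!b_22) is unit, so b_22 = false.
The clause (b_21) is unit, so b_21 = true.
The clause (!b_31) is unit, so b_31 = false.
The clause (b_32) is unit, so b_32 = true.
But (!b_32) is also a unit clause — contradiction.
Both values of b_11 lead to a conflict.

UNSATISFIABLE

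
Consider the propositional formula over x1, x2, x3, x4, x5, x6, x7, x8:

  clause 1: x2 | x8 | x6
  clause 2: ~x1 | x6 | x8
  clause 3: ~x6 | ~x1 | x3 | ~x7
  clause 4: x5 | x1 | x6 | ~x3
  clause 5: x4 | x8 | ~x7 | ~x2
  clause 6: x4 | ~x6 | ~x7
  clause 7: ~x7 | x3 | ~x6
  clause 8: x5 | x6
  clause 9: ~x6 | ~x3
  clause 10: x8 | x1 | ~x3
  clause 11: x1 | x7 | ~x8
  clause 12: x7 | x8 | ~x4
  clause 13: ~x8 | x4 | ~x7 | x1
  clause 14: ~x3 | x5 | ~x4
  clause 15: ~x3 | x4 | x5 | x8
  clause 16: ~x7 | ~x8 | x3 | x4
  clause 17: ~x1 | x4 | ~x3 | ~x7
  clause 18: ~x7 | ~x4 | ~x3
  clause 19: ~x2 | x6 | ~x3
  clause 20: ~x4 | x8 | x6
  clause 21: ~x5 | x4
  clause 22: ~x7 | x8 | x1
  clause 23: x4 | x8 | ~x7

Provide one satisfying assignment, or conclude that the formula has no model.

x1 ↦ 1,  x2 ↦ 1,  x3 ↦ 0,  x4 ↦ 1,  x5 ↦ 0,  x6 ↦ 1,  x7 ↦ 0,  x8 ↦ 1

Suppose x5 = 0.
Unit clause (x6) forces x6 = 1.
Unit clause (~x3) forces x3 = 0.
Unit clause (~x7) forces x7 = 0.
Suppose x1 = 1.
Suppose x8 = 1.
All clauses hold; x2, x4 can take either value.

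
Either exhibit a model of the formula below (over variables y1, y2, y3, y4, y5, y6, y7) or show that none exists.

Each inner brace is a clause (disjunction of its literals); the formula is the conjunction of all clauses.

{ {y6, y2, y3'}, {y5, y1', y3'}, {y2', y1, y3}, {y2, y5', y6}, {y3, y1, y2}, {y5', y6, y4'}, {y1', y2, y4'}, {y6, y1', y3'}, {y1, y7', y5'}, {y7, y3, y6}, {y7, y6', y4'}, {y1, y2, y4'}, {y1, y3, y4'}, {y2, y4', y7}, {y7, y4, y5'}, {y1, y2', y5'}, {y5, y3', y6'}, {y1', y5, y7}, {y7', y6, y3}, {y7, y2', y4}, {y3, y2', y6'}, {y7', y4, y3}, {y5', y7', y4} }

Try y6 = 1.
Try y7 = 1.
Try y1 = 1.
Try y5 = 1.
Unit clause (y4) forces y4 = 1.
Unit clause (y2) forces y2 = 1.
Unit clause (y3) forces y3 = 1.
This assignment satisfies each clause.

y1 ↦ 1,  y2 ↦ 1,  y3 ↦ 1,  y4 ↦ 1,  y5 ↦ 1,  y6 ↦ 1,  y7 ↦ 1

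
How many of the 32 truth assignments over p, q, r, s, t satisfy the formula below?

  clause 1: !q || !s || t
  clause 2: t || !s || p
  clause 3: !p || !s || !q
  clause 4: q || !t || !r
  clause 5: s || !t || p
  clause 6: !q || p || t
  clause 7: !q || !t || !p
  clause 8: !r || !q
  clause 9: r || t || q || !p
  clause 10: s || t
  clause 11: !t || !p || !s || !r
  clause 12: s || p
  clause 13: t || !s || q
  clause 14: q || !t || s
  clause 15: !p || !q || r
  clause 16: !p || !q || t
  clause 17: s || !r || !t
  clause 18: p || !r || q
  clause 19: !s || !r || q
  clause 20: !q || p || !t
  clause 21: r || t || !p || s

2

There are 2^5 = 32 truth assignments over (p, q, r, s, t).
Split on r. With r = true, the clauses containing r are satisfied and !r drops from the rest; 0 of the 2^4 = 16 assignments to the other variables satisfy what remains.
With r = false, by the same count on the reduced clause set, 2 assignments work.
(One model: p=F, q=F, r=F, s=T, t=T.)
Total: 0 + 2 = 2.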